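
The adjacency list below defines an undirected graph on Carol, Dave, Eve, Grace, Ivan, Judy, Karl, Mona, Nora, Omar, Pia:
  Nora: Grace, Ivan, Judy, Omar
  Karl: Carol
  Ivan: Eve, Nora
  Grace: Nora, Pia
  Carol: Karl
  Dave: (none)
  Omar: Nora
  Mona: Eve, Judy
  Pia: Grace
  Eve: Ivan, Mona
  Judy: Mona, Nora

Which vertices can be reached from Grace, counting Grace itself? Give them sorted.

Start at Grace.
Its neighbours: Nora, Pia.
Then their neighbours: Ivan, Judy, Omar.
Then next layer: Eve, Mona.
Nothing further is reachable.

Eve, Grace, Ivan, Judy, Mona, Nora, Omar, Pia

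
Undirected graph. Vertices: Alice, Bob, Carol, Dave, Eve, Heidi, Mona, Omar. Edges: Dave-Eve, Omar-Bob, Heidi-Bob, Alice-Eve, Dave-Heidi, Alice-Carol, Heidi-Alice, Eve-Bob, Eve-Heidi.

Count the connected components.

2

From Alice: component {Alice, Bob, Carol, Dave, Eve, Heidi, Omar}.
From Mona: component {Mona}.
That's 2 components.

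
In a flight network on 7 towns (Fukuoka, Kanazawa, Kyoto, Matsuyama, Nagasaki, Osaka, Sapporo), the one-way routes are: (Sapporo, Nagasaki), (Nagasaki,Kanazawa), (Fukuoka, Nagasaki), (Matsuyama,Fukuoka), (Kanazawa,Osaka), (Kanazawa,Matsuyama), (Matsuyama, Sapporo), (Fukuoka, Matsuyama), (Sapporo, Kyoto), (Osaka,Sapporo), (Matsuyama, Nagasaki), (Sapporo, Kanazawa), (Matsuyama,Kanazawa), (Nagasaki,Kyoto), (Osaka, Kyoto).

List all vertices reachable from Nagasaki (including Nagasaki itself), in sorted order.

Start at Nagasaki.
Its neighbours: Kanazawa, Kyoto.
Then their neighbours: Matsuyama, Osaka.
Then next layer: Fukuoka, Sapporo.
Every vertex is now reached.

Fukuoka, Kanazawa, Kyoto, Matsuyama, Nagasaki, Osaka, Sapporo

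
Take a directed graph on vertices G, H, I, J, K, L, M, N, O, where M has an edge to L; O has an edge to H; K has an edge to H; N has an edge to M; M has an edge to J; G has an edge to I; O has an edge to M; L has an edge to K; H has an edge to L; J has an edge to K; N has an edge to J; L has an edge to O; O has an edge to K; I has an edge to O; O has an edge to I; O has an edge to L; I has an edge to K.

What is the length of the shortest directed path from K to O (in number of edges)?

Distance 0: K.
Distance 1: H.
Distance 2: L.
Distance 3: O — contains O.

3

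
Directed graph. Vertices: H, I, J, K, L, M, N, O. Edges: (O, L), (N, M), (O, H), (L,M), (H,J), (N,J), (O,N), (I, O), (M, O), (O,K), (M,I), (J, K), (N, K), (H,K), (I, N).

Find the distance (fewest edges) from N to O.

2

Distance 0: N.
Distance 1: J, K, M.
Distance 2: I, O — contains O.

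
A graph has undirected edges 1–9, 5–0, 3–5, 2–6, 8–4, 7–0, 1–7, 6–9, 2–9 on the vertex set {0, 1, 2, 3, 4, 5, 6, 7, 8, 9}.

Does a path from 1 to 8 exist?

No

Explore from 1.
Distance 1: reach 7, 9.
Distance 2: reach 0, 2, 6.
Distance 3: reach 5.
Distance 4: reach 3.
The search is exhausted without reaching 8; it lies in a different component.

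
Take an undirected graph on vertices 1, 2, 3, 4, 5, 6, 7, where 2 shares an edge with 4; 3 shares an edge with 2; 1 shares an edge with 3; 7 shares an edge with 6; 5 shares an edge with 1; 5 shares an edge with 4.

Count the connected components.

2

From 1: component {1, 2, 3, 4, 5}.
From 6: component {6, 7}.
That's 2 components.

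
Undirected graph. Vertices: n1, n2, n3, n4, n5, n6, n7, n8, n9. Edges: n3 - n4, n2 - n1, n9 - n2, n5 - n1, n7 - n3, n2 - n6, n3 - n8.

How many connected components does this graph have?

From n1: component {n1, n2, n5, n6, n9}.
From n3: component {n3, n4, n7, n8}.
That's 2 components.

2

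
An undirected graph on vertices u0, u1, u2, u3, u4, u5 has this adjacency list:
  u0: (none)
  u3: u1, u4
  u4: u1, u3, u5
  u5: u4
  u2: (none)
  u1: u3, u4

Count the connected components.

3

From u0: component {u0}.
From u1: component {u1, u3, u4, u5}.
From u2: component {u2}.
That's 3 components.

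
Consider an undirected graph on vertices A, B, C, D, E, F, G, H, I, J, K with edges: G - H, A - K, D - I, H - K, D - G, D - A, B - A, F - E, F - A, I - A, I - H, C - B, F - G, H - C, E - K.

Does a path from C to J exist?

No

Explore from C.
Distance 1: reach B, H.
Distance 2: reach A, G, I, K.
Distance 3: reach D, E, F.
The search is exhausted without reaching J; it lies in a different component.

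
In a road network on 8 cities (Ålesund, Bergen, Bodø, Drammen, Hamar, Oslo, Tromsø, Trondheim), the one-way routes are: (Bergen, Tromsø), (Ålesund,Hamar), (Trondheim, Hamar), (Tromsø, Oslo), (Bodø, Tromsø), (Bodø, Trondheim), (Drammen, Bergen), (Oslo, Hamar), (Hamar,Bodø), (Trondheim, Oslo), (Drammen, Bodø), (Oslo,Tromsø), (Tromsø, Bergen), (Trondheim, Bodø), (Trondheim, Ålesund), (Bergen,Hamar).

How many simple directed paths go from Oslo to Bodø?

Oslo→Hamar→Bodø
Oslo→Tromsø→Bergen→Hamar→Bodø

2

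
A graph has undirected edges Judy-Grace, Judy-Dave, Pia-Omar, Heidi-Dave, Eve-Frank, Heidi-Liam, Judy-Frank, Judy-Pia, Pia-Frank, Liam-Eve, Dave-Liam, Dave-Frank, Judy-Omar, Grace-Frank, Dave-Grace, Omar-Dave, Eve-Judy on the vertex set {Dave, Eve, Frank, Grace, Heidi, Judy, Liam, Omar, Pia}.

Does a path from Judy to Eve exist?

Explore from Judy.
Distance 1: reach Dave, Eve, Frank, Grace, Omar, Pia.
Found Eve.

Yes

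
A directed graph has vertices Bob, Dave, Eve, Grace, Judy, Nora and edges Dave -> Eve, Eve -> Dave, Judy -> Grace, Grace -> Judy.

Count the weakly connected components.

From Bob: component {Bob}.
From Dave: component {Dave, Eve}.
From Grace: component {Grace, Judy}.
From Nora: component {Nora}.
That's 4 components.

4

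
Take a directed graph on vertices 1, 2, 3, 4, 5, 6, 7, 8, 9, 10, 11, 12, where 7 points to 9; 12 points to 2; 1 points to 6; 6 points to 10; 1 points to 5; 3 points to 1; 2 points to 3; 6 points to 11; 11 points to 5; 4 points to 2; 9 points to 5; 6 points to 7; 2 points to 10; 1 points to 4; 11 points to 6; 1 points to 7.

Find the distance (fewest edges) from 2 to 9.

4

Distance 0: 2.
Distance 1: 3, 10.
Distance 2: 1.
Distance 3: 4, 5, 6, 7.
Distance 4: 9, 11 — contains 9.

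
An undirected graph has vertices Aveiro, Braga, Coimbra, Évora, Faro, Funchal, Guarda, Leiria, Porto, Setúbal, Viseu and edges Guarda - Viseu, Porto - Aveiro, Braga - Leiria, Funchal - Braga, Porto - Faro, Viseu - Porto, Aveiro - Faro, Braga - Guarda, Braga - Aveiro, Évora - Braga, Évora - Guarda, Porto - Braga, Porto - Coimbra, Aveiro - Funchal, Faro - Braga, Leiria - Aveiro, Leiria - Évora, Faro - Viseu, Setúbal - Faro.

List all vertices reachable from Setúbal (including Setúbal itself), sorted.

Start at Setúbal.
Its neighbours: Faro.
Then their neighbours: Aveiro, Braga, Porto, Viseu.
Then next layer: Coimbra, Évora, Funchal, Guarda, Leiria.
Every vertex is now reached.

Aveiro, Braga, Coimbra, Évora, Faro, Funchal, Guarda, Leiria, Porto, Setúbal, Viseu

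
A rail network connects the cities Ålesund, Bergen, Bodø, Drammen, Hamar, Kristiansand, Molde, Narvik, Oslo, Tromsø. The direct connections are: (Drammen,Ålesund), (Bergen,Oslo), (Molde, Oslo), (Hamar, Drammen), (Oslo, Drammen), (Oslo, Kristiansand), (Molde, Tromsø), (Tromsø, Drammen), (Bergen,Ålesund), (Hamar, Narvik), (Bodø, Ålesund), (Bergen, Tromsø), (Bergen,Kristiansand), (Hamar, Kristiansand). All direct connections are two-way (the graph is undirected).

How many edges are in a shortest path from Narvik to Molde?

4

Distance 0: Narvik.
Distance 1: Hamar.
Distance 2: Drammen, Kristiansand.
Distance 3: Ålesund, Bergen, Oslo, Tromsø.
Distance 4: Bodø, Molde — contains Molde.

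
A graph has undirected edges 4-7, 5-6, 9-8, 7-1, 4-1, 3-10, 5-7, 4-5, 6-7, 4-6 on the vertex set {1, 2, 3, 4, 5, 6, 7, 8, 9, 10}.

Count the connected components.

From 1: component {1, 4, 5, 6, 7}.
From 2: component {2}.
From 3: component {3, 10}.
From 8: component {8, 9}.
That's 4 components.

4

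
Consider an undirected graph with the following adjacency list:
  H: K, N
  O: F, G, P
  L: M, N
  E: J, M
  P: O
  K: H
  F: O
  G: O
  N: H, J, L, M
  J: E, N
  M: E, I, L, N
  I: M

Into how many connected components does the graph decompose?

From E: component {E, H, I, J, K, L, M, N}.
From F: component {F, G, O, P}.
That's 2 components.

2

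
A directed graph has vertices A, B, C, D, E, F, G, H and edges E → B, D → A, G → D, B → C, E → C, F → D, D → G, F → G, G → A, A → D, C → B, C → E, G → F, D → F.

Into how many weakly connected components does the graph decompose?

3

From A: component {A, D, F, G}.
From B: component {B, C, E}.
From H: component {H}.
That's 3 components.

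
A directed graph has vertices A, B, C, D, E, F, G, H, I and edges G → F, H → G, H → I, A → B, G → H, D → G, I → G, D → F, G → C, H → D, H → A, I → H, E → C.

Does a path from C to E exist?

C has no outgoing edges, so nothing is reachable from it.

No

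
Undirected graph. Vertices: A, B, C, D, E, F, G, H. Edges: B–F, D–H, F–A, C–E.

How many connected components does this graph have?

From A: component {A, B, F}.
From C: component {C, E}.
From D: component {D, H}.
From G: component {G}.
That's 4 components.

4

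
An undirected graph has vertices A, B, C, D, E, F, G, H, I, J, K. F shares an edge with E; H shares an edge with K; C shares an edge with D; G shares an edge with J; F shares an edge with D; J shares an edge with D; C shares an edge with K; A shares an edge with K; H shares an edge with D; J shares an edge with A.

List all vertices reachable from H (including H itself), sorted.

Start at H.
Its neighbours: D, K.
Then their neighbours: A, C, F, J.
Then next layer: E, G.
Nothing further is reachable.

A, C, D, E, F, G, H, J, K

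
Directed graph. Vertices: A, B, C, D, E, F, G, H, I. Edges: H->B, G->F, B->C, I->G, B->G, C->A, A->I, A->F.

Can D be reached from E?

No

E has no outgoing edges, so nothing is reachable from it.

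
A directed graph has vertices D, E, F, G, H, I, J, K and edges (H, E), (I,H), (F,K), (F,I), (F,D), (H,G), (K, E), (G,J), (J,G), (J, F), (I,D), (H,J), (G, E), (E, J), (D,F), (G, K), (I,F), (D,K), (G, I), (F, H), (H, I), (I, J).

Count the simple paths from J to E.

20

J→F→D→K→E
J→F→H→E
J→F→H→G→E
J→F→H→G→I→D→K→E
J→F→H→G→K→E
J→F→H→I→D→K→E
J→F→I→D→K→E
J→F→I→H→E
... and 12 more.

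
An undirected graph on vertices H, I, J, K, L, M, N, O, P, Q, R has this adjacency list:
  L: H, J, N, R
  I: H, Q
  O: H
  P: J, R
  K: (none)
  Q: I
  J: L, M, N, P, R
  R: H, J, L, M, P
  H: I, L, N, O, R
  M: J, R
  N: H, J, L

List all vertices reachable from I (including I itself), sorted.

Start at I.
Its neighbours: H, Q.
Then their neighbours: L, N, O, R.
Then next layer: J, M, P.
Nothing further is reachable.

H, I, J, L, M, N, O, P, Q, R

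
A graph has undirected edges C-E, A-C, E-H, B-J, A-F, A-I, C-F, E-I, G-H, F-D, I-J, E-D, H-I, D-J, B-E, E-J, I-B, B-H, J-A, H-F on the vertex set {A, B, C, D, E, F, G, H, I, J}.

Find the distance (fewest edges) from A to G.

Distance 0: A.
Distance 1: C, F, I, J.
Distance 2: B, D, E, H.
Distance 3: G — contains G.

3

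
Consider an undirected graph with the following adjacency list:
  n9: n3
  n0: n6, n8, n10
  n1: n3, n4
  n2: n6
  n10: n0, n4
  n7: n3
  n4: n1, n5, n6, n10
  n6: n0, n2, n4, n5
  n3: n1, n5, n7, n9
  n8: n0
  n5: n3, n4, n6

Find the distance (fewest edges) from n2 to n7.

4

Distance 0: n2.
Distance 1: n6.
Distance 2: n0, n4, n5.
Distance 3: n1, n3, n8, n10.
Distance 4: n7, n9 — contains n7.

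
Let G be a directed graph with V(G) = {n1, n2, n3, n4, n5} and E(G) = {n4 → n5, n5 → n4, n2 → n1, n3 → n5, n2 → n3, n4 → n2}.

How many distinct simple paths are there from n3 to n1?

1

n3→n5→n4→n2→n1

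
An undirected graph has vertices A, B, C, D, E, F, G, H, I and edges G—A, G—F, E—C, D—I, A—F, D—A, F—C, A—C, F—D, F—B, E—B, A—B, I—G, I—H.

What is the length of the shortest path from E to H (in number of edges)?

Distance 0: E.
Distance 1: B, C.
Distance 2: A, F.
Distance 3: D, G.
Distance 4: I.
Distance 5: H — contains H.

5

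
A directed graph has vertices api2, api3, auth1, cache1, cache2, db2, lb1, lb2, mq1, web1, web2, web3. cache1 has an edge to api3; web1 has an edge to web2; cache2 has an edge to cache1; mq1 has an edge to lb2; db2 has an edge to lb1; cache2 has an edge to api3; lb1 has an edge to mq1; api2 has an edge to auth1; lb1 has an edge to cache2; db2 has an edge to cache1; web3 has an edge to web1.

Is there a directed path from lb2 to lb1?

lb2 has no outgoing edges, so nothing is reachable from it.

No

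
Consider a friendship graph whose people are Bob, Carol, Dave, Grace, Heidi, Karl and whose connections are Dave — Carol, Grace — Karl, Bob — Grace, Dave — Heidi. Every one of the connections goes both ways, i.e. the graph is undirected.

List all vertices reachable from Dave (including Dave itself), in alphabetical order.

Start at Dave.
Its neighbours: Carol, Heidi.
Nothing further is reachable.

Carol, Dave, Heidi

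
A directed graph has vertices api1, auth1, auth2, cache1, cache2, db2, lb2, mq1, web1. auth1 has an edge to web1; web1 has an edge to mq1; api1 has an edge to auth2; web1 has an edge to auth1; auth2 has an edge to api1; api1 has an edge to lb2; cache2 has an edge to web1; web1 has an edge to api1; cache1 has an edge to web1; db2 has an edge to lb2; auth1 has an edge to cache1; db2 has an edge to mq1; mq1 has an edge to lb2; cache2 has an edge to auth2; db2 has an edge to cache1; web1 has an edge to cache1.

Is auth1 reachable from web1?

Explore from web1.
Distance 1: reach api1, auth1, cache1, mq1.
Found auth1.

Yes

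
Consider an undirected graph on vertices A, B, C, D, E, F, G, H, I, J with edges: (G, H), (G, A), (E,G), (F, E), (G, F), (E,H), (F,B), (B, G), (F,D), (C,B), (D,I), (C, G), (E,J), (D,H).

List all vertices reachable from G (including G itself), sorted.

A, B, C, D, E, F, G, H, I, J

Start at G.
Its neighbours: A, B, C, E, F, H.
Then their neighbours: D, J.
Then next layer: I.
Every vertex is now reached.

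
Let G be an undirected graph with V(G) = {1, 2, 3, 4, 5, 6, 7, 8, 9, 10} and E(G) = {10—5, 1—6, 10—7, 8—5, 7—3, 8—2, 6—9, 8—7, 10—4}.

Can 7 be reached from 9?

No

Explore from 9.
Distance 1: reach 6.
Distance 2: reach 1.
The search is exhausted without reaching 7; it lies in a different component.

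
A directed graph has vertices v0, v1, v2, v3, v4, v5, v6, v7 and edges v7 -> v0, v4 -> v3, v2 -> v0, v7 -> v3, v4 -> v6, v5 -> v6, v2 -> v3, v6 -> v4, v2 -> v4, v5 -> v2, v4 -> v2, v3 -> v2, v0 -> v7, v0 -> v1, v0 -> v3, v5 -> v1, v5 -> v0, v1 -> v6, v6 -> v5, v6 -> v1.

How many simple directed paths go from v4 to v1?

6

v4→v2→v0→v1
v4→v3→v2→v0→v1
v4→v6→v1
v4→v6→v5→v0→v1
v4→v6→v5→v1
v4→v6→v5→v2→v0→v1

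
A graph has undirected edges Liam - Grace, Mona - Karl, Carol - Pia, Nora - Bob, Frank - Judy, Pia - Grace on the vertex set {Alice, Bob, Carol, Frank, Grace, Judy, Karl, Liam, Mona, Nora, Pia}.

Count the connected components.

From Alice: component {Alice}.
From Bob: component {Bob, Nora}.
From Carol: component {Carol, Grace, Liam, Pia}.
From Frank: component {Frank, Judy}.
From Karl: component {Karl, Mona}.
That's 5 components.

5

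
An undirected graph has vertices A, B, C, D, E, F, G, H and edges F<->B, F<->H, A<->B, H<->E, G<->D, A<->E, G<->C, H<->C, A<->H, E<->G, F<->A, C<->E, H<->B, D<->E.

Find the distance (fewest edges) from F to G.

3

Distance 0: F.
Distance 1: A, B, H.
Distance 2: C, E.
Distance 3: D, G — contains G.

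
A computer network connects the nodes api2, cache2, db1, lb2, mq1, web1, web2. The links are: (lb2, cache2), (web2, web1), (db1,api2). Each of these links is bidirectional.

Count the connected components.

From api2: component {api2, db1}.
From cache2: component {cache2, lb2}.
From mq1: component {mq1}.
From web1: component {web1, web2}.
That's 4 components.

4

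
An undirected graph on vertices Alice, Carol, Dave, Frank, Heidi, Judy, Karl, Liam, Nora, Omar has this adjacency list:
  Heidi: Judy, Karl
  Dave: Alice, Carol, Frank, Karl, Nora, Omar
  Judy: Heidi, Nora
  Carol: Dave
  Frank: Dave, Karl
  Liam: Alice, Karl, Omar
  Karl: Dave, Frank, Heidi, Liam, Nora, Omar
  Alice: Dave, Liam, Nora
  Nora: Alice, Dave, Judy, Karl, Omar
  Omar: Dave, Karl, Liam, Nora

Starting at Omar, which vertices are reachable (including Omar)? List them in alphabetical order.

Start at Omar.
Its neighbours: Dave, Karl, Liam, Nora.
Then their neighbours: Alice, Carol, Frank, Heidi, Judy.
Every vertex is now reached.

Alice, Carol, Dave, Frank, Heidi, Judy, Karl, Liam, Nora, Omar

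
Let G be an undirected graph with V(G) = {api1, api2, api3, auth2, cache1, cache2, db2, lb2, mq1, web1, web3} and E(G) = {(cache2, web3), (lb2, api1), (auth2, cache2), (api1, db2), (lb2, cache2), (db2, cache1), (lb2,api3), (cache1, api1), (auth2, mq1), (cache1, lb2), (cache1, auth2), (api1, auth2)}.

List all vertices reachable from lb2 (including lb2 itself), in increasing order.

api1, api3, auth2, cache1, cache2, db2, lb2, mq1, web3

Start at lb2.
Its neighbours: api1, api3, cache1, cache2.
Then their neighbours: auth2, db2, web3.
Then next layer: mq1.
Nothing further is reachable.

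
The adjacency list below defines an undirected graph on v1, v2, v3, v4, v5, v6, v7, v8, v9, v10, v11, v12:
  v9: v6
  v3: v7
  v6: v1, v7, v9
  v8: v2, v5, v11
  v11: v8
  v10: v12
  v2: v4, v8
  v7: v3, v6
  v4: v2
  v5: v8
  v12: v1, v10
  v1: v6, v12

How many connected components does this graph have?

From v1: component {v1, v3, v6, v7, v9, v10, v12}.
From v2: component {v2, v4, v5, v8, v11}.
That's 2 components.

2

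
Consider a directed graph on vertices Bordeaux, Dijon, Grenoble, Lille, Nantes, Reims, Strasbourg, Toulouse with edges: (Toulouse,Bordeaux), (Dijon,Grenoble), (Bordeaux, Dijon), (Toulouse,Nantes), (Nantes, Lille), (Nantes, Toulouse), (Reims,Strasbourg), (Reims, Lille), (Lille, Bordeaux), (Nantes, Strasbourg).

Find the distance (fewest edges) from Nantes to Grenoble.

4

Distance 0: Nantes.
Distance 1: Lille, Strasbourg, Toulouse.
Distance 2: Bordeaux.
Distance 3: Dijon.
Distance 4: Grenoble — contains Grenoble.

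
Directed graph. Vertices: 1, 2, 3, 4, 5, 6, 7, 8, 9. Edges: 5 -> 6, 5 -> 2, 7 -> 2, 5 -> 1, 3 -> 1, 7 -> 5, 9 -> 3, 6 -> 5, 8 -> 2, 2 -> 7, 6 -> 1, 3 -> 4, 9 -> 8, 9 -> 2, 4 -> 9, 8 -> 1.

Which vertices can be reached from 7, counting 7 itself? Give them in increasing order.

1, 2, 5, 6, 7

Start at 7.
Its neighbours: 2, 5.
Then their neighbours: 1, 6.
Nothing further is reachable.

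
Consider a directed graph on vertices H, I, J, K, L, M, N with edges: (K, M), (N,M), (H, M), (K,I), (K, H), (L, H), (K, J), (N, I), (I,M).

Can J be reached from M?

M has no outgoing edges, so nothing is reachable from it.

No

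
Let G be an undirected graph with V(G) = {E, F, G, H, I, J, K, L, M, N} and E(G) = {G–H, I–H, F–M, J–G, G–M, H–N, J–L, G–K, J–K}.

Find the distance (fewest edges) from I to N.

2

Distance 0: I.
Distance 1: H.
Distance 2: G, N — contains N.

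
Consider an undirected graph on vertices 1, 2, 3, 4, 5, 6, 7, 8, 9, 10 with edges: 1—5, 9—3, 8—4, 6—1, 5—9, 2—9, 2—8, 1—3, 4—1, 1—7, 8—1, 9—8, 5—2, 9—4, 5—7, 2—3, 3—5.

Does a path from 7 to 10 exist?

Explore from 7.
Distance 1: reach 1, 5.
Distance 2: reach 2, 3, 4, 6, 8, 9.
The search is exhausted without reaching 10; it lies in a different component.

No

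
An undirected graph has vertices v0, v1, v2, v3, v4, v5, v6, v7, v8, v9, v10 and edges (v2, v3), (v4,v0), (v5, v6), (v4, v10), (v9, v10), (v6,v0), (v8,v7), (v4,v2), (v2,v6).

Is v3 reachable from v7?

Explore from v7.
Distance 1: reach v8.
The search is exhausted without reaching v3; it lies in a different component.

No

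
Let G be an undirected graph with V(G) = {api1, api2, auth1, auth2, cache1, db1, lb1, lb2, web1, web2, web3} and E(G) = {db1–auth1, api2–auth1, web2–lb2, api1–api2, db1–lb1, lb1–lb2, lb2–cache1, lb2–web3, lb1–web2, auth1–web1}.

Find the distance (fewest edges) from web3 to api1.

6

Distance 0: web3.
Distance 1: lb2.
Distance 2: cache1, lb1, web2.
Distance 3: db1.
Distance 4: auth1.
Distance 5: api2, web1.
Distance 6: api1 — contains api1.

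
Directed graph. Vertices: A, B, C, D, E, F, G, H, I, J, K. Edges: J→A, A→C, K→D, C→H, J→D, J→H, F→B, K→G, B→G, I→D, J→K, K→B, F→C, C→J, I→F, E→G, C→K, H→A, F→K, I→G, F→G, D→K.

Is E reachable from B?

No

Explore from B.
Distance 1: reach G.
The search from B is exhausted; no directed path reaches E.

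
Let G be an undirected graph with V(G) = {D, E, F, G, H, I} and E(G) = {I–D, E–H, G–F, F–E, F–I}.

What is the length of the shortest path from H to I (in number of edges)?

Distance 0: H.
Distance 1: E.
Distance 2: F.
Distance 3: G, I — contains I.

3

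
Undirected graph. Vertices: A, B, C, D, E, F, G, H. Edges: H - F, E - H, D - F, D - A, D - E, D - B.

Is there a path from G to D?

No

G has no edges, so nothing is reachable from it.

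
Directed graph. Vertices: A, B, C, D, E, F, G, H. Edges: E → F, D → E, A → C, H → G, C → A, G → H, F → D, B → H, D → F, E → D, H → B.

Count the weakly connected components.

3

From A: component {A, C}.
From B: component {B, G, H}.
From D: component {D, E, F}.
That's 3 components.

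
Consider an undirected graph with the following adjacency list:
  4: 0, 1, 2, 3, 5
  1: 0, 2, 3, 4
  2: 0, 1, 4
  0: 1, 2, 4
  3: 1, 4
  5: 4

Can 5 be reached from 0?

Yes

Explore from 0.
Distance 1: reach 1, 2, 4.
Distance 2: reach 3, 5.
Found 5.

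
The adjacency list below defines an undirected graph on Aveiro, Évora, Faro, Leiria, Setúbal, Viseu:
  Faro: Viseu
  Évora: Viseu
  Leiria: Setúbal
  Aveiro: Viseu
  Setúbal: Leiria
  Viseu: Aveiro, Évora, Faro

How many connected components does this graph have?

From Aveiro: component {Aveiro, Évora, Faro, Viseu}.
From Leiria: component {Leiria, Setúbal}.
That's 2 components.

2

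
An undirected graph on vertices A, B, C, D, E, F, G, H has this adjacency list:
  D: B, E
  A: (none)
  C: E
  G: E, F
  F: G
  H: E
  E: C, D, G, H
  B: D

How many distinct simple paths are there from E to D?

1

E–D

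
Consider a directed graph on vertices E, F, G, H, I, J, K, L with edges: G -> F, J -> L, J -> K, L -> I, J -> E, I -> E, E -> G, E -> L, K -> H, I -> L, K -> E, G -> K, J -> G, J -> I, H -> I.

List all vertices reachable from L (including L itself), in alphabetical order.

E, F, G, H, I, K, L

Start at L.
Its neighbours: I.
Then their neighbours: E.
Then next layer: G.
Then next layer: F, K.
Then next layer: H.
Nothing further is reachable.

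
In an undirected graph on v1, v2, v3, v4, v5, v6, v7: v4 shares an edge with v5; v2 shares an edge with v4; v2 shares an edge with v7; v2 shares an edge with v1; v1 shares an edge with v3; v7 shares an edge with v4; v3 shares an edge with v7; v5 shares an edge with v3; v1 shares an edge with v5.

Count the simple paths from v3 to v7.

v3–v1–v2–v4–v7
v3–v1–v2–v7
v3–v1–v5–v4–v2–v7
v3–v1–v5–v4–v7
v3–v5–v1–v2–v4–v7
v3–v5–v1–v2–v7
v3–v5–v4–v2–v7
v3–v5–v4–v7
v3–v7

9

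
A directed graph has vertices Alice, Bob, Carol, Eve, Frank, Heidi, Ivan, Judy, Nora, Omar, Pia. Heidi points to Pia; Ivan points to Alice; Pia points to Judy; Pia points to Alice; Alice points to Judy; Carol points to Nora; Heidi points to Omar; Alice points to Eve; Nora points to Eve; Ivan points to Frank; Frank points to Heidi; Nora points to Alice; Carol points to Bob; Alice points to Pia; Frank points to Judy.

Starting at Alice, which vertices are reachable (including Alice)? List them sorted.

Start at Alice.
Its neighbours: Eve, Judy, Pia.
Nothing further is reachable.

Alice, Eve, Judy, Pia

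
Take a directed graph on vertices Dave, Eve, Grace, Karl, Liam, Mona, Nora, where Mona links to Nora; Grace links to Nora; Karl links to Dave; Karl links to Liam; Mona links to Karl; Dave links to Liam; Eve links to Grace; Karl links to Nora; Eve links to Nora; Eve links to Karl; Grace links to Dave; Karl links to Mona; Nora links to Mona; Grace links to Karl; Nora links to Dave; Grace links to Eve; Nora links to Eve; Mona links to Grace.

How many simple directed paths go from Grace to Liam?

Grace→Dave→Liam
Grace→Eve→Karl→Dave→Liam
Grace→Eve→Karl→Liam
Grace→Eve→Karl→Mona→Nora→Dave→Liam
Grace→Eve→Karl→Nora→Dave→Liam
Grace→Eve→Nora→Dave→Liam
Grace→Eve→Nora→Mona→Karl→Dave→Liam
Grace→Eve→Nora→Mona→Karl→Liam
... and 9 more.

17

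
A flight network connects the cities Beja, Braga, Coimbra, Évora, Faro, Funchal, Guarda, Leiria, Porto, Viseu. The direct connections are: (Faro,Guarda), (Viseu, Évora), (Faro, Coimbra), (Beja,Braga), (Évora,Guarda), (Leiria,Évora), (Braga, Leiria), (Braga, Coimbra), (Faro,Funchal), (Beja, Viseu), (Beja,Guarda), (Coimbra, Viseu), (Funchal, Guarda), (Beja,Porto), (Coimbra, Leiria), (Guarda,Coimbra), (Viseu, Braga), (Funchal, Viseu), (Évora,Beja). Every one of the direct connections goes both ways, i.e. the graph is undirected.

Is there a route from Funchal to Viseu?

Explore from Funchal.
Distance 1: reach Faro, Guarda, Viseu.
Found Viseu.

Yes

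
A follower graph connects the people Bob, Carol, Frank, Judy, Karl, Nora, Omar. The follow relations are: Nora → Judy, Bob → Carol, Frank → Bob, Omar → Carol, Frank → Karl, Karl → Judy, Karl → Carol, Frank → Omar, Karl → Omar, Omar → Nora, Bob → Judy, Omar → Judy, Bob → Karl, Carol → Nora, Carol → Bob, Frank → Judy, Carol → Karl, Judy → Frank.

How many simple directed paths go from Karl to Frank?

Karl→Carol→Bob→Judy→Frank
Karl→Carol→Nora→Judy→Frank
Karl→Judy→Frank
Karl→Omar→Carol→Bob→Judy→Frank
Karl→Omar→Carol→Nora→Judy→Frank
Karl→Omar→Judy→Frank
Karl→Omar→Nora→Judy→Frank

7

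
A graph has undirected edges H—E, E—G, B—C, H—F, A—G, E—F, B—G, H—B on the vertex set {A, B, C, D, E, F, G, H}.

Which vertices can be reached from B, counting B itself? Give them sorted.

A, B, C, E, F, G, H

Start at B.
Its neighbours: C, G, H.
Then their neighbours: A, E, F.
Nothing further is reachable.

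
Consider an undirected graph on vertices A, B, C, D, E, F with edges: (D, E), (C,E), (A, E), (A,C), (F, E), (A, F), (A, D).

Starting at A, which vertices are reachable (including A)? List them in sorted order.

Start at A.
Its neighbours: C, D, E, F.
Nothing further is reachable.

A, C, D, E, F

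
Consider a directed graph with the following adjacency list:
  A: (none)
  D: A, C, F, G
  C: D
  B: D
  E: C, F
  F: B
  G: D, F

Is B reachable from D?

Explore from D.
Distance 1: reach A, C, F, G.
Distance 2: reach B.
Found B.

Yes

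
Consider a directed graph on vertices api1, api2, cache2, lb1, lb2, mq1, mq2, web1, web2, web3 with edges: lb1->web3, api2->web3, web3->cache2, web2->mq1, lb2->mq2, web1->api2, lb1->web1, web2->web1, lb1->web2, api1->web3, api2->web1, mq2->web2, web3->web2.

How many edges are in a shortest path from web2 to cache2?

4

Distance 0: web2.
Distance 1: mq1, web1.
Distance 2: api2.
Distance 3: web3.
Distance 4: cache2 — contains cache2.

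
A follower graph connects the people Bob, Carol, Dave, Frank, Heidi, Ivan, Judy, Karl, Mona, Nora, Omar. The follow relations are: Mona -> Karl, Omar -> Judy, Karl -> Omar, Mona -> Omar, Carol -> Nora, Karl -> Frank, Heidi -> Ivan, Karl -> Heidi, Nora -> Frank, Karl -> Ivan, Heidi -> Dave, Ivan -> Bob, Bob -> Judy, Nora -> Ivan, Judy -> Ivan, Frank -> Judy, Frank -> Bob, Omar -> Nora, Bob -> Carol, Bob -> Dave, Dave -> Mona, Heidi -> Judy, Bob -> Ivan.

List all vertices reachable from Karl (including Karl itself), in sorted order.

Start at Karl.
Its neighbours: Frank, Heidi, Ivan, Omar.
Then their neighbours: Bob, Dave, Judy, Nora.
Then next layer: Carol, Mona.
Every vertex is now reached.

Bob, Carol, Dave, Frank, Heidi, Ivan, Judy, Karl, Mona, Nora, Omar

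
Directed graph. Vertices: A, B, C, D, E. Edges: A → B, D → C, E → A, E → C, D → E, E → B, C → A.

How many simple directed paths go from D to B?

4

D→C→A→B
D→E→A→B
D→E→B
D→E→C→A→B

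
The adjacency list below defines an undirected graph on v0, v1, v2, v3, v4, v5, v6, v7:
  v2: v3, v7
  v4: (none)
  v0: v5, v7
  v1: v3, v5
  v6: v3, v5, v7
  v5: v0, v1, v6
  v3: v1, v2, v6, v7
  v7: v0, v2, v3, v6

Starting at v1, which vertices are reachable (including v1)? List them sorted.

v0, v1, v2, v3, v5, v6, v7

Start at v1.
Its neighbours: v3, v5.
Then their neighbours: v0, v2, v6, v7.
Nothing further is reachable.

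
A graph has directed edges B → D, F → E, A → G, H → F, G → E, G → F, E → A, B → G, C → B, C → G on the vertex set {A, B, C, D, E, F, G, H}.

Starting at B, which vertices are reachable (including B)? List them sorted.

Start at B.
Its neighbours: D, G.
Then their neighbours: E, F.
Then next layer: A.
Nothing further is reachable.

A, B, D, E, F, G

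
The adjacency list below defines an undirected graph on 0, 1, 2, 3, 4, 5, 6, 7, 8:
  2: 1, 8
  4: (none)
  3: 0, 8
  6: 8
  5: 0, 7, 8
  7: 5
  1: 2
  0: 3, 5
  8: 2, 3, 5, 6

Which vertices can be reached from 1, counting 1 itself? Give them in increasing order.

0, 1, 2, 3, 5, 6, 7, 8

Start at 1.
Its neighbours: 2.
Then their neighbours: 8.
Then next layer: 3, 5, 6.
Then next layer: 0, 7.
Nothing further is reachable.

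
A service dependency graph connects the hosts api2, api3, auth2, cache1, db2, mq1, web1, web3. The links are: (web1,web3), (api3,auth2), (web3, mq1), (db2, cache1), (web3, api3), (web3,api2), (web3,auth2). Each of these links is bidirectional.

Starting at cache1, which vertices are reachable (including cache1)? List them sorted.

Start at cache1.
Its neighbours: db2.
Nothing further is reachable.

cache1, db2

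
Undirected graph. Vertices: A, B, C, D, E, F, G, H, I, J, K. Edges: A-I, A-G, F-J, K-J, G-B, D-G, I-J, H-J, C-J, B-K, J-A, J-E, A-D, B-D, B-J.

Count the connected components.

From A: component {A, B, C, D, E, F, G, H, I, J, K}.
That's 1 component.

1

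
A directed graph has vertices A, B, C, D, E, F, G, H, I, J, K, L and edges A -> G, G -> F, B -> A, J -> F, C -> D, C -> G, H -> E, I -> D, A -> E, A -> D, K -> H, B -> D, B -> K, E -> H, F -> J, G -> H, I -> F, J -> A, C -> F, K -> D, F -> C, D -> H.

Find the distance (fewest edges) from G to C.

Distance 0: G.
Distance 1: F, H.
Distance 2: C, E, J — contains C.

2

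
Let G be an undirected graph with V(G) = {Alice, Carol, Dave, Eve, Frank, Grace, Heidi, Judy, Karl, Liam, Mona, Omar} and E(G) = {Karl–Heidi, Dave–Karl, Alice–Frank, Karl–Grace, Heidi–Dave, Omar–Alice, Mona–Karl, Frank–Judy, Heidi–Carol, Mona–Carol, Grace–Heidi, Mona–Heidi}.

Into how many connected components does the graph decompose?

4

From Alice: component {Alice, Frank, Judy, Omar}.
From Carol: component {Carol, Dave, Grace, Heidi, Karl, Mona}.
From Eve: component {Eve}.
From Liam: component {Liam}.
That's 4 components.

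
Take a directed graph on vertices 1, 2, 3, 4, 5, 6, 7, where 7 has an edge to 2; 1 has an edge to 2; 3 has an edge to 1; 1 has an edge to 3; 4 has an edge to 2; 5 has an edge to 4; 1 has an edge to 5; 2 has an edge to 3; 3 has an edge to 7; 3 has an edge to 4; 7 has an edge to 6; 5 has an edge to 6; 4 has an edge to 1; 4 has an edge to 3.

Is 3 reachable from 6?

No

6 has no outgoing edges, so nothing is reachable from it.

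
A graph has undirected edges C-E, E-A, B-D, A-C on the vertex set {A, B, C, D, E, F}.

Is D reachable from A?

No

Explore from A.
Distance 1: reach C, E.
The search is exhausted without reaching D; it lies in a different component.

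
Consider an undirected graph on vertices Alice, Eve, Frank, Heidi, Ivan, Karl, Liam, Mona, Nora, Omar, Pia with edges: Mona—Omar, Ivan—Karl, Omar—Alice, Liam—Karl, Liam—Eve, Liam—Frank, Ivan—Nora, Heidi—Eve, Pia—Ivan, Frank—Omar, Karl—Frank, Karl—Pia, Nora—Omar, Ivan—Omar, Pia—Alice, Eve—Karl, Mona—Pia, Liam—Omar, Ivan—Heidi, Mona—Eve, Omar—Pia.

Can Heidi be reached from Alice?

Explore from Alice.
Distance 1: reach Omar, Pia.
Distance 2: reach Frank, Ivan, Karl, Liam, Mona, Nora.
Distance 3: reach Eve, Heidi.
Found Heidi.

Yes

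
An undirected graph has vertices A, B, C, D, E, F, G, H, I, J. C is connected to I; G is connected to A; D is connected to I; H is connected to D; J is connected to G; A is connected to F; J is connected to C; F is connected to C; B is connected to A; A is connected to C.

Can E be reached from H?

Explore from H.
Distance 1: reach D.
Distance 2: reach I.
Distance 3: reach C.
Distance 4: reach A, F, J.
Distance 5: reach B, G.
The search is exhausted without reaching E; it lies in a different component.

No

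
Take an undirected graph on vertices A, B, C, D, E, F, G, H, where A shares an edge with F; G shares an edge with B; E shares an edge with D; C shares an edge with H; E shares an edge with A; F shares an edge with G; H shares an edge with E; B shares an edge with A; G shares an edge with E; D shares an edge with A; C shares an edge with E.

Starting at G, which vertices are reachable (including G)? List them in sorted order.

A, B, C, D, E, F, G, H

Start at G.
Its neighbours: B, E, F.
Then their neighbours: A, C, D, H.
Every vertex is now reached.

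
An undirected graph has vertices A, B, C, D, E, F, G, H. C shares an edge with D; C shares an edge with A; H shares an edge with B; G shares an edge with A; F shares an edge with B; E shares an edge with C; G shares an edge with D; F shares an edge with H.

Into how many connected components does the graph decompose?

From A: component {A, C, D, E, G}.
From B: component {B, F, H}.
That's 2 components.

2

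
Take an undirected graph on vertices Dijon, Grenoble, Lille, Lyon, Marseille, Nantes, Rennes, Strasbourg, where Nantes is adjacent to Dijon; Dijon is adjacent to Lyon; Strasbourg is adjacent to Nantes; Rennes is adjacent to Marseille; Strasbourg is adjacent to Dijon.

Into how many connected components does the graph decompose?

From Dijon: component {Dijon, Lyon, Nantes, Strasbourg}.
From Grenoble: component {Grenoble}.
From Lille: component {Lille}.
From Marseille: component {Marseille, Rennes}.
That's 4 components.

4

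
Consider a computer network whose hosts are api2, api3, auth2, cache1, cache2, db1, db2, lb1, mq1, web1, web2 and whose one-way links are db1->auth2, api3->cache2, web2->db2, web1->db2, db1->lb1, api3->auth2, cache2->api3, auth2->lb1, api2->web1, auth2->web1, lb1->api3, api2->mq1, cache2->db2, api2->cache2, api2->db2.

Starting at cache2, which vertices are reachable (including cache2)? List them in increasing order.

api3, auth2, cache2, db2, lb1, web1

Start at cache2.
Its neighbours: api3, db2.
Then their neighbours: auth2.
Then next layer: lb1, web1.
Nothing further is reachable.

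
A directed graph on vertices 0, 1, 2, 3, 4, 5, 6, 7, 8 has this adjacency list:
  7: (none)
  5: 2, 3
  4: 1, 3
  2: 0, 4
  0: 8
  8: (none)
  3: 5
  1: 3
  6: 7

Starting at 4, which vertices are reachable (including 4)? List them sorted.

Start at 4.
Its neighbours: 1, 3.
Then their neighbours: 5.
Then next layer: 2.
Then next layer: 0.
Then next layer: 8.
Nothing further is reachable.

0, 1, 2, 3, 4, 5, 8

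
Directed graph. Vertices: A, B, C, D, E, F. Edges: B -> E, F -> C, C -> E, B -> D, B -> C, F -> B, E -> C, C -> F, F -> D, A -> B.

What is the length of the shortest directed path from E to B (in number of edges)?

3

Distance 0: E.
Distance 1: C.
Distance 2: F.
Distance 3: B, D — contains B.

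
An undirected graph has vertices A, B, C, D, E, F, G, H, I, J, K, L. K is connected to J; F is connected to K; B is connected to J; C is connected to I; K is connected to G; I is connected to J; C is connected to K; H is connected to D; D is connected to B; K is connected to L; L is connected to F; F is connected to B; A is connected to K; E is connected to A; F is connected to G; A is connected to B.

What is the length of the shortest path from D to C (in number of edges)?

4

Distance 0: D.
Distance 1: B, H.
Distance 2: A, F, J.
Distance 3: E, G, I, K, L.
Distance 4: C — contains C.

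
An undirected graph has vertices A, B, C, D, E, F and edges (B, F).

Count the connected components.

From A: component {A}.
From B: component {B, F}.
From C: component {C}.
From D: component {D}.
From E: component {E}.
That's 5 components.

5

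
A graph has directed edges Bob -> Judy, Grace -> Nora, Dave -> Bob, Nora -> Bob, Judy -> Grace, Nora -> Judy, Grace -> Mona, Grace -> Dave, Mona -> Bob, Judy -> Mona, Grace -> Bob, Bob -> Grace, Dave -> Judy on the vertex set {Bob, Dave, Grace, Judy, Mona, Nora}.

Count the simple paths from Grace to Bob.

Grace→Bob
Grace→Dave→Bob
Grace→Dave→Judy→Mona→Bob
Grace→Mona→Bob
Grace→Nora→Bob
Grace→Nora→Judy→Mona→Bob

6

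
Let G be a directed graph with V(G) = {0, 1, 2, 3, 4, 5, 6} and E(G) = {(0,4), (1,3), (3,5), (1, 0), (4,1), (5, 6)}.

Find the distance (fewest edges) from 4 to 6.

4

Distance 0: 4.
Distance 1: 1.
Distance 2: 0, 3.
Distance 3: 5.
Distance 4: 6 — contains 6.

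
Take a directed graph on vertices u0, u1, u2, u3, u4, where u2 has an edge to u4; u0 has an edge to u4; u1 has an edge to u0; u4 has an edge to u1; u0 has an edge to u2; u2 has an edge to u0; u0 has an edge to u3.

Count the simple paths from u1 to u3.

1

u1→u0→u3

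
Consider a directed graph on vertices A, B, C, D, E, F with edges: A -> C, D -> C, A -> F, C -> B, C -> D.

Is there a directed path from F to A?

F has no outgoing edges, so nothing is reachable from it.

No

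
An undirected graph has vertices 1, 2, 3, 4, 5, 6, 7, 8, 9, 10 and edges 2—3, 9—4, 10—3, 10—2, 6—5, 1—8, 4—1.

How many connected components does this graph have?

4

From 1: component {1, 4, 8, 9}.
From 2: component {2, 3, 10}.
From 5: component {5, 6}.
From 7: component {7}.
That's 4 components.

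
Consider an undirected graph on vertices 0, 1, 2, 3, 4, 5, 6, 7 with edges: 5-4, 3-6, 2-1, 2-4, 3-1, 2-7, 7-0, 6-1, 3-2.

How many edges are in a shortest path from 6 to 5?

4

Distance 0: 6.
Distance 1: 1, 3.
Distance 2: 2.
Distance 3: 4, 7.
Distance 4: 0, 5 — contains 5.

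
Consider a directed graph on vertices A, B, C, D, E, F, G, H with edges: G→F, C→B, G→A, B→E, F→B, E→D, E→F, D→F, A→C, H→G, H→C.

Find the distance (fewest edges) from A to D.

Distance 0: A.
Distance 1: C.
Distance 2: B.
Distance 3: E.
Distance 4: D, F — contains D.

4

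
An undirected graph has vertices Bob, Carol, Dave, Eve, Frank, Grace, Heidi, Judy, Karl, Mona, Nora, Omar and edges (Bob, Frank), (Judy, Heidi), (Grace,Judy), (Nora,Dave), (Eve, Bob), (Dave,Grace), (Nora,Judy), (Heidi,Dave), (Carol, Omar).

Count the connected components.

From Bob: component {Bob, Eve, Frank}.
From Carol: component {Carol, Omar}.
From Dave: component {Dave, Grace, Heidi, Judy, Nora}.
From Karl: component {Karl}.
From Mona: component {Mona}.
That's 5 components.

5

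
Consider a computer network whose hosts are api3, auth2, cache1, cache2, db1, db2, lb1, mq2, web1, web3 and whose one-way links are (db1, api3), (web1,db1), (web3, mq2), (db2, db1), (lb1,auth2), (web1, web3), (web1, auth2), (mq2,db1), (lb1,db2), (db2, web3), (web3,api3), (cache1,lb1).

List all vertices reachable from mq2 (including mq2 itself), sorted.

Start at mq2.
Its neighbours: db1.
Then their neighbours: api3.
Nothing further is reachable.

api3, db1, mq2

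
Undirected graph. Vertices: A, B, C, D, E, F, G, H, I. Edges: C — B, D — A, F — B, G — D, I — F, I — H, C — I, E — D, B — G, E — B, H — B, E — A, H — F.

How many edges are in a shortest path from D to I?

4

Distance 0: D.
Distance 1: A, E, G.
Distance 2: B.
Distance 3: C, F, H.
Distance 4: I — contains I.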